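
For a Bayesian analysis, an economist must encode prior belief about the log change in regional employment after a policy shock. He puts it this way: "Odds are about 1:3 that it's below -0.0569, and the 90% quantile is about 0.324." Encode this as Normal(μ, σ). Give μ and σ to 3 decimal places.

μ = 0.074, σ = 0.195

The p-quantile of Normal(μ,σ) is μ + z_p·σ, with z_{0.25} = -0.6745 and z_{0.9} = 1.282.
Eliminate σ: μ = (z₂·x₁ − z₁·x₂)/(z₂ − z₁) = (1.282·-0.0569 − (-0.6745)·0.324)/1.956 = 0.074.
Then σ = (x₂ − x₁)/(z₂ − z₁) = (0.324 − -0.0569)/1.956 = 0.195.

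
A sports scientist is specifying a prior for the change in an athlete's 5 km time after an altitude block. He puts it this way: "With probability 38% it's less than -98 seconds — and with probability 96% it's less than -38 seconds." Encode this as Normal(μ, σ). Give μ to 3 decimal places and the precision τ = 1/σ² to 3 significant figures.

For Normal(μ,σ), the p-quantile is μ + z_p·σ. Here z_{0.38} = -0.3055, z_{0.96} = 1.751.
So -98 = μ − 0.3055σ and -38 = μ + 1.751σ.
Subtracting: σ = (-38 − -98)/(1.751 − (-0.3055)) = 29.181.
Then μ = -98 − (-0.3055)·29.181 = -89.086.
Precision τ = 1/σ² = 1/29.18² = 0.00117.

μ = -89.086, τ = 0.00117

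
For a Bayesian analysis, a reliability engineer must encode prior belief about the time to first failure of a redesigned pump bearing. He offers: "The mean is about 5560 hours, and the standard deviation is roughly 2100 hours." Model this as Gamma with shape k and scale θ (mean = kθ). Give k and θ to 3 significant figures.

k ≈ 7.01, θ ≈ 793

For Gamma(k, scale θ): mean = kθ, variance = kθ², so CV = 1/√k.
CV = SD/mean = 2100/5560 = 0.3777, hence k = 1/CV² = 7.01.
Then θ = mean/k = 5560/7.01 = 793.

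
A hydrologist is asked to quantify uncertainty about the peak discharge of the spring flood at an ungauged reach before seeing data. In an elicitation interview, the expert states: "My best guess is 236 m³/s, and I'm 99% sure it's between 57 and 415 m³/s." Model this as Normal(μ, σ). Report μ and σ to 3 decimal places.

A symmetric 99% interval runs μ ± z·σ with z = 2.576.
Half-width = 179, so σ = 179/2.576 = 69.492.
μ is the stated best guess, 236.000.

μ = 236.000, σ = 69.492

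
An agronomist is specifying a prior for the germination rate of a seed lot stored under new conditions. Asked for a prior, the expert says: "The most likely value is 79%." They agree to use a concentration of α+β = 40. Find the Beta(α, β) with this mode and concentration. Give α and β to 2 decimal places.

For α,β > 1 the Beta mode is (α−1)/(α+β−2). With α+β = 40, the mode is (α−1)/38.
Set (α−1)/38 = 0.79 → α = 1 + 0.79·38 = 31.02.
β = 40 − α = 8.98.

α = 31.02, β = 8.98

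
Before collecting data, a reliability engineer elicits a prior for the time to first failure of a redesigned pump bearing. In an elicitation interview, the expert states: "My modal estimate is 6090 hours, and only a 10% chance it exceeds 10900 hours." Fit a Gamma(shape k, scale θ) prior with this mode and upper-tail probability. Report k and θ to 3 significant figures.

k ≈ 6.62, θ ≈ 1080

Gamma(k,θ) with k>1 has mode (k−1)θ, so θ = 6090/(k−1).
Need P(X < 10900) = 0.9 with θ tied to k this way. Start at k = 2, θ = 6090: P(X<10900) ≈ 0.534.
Too low — raise k to concentrate. Iterating converges to k ≈ 6.62.
Then θ = 6090/(6.62−1) ≈ 1080.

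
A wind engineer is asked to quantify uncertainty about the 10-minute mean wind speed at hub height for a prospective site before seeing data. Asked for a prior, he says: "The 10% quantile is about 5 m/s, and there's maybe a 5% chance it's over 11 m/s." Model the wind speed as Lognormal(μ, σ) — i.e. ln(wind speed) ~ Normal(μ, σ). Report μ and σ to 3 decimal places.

μ ≈ 1.955, σ ≈ 0.269

If T ~ Lognormal(μ,σ) then ln T ~ Normal(μ,σ), so the p-quantile of ln T is μ + z_p·σ.
ln(5) = 1.609 and ln(11) = 2.398; z_{0.1} = -1.282, z_{0.95} = 1.645.
σ = (2.398 − 1.609)/(1.645 − (-1.282)) = 0.269.
μ = 1.609 − (-1.282)·0.269 = 1.955.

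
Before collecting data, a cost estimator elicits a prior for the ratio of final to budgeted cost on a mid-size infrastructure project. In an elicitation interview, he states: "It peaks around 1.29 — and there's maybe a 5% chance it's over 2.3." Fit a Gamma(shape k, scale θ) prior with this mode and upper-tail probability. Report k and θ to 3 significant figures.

k ≈ 9.34, θ ≈ 0.155

Gamma(k,θ) with k>1 has mode (k−1)θ, so θ = 1.29/(k−1).
Need P(X < 2.3) = 0.95 with θ tied to k this way. Start at k = 2, θ = 1.29: P(X<2.3) ≈ 0.532.
Too low — raise k to concentrate. Iterating converges to k ≈ 9.34.
Then θ = 1.29/(9.34−1) ≈ 0.155.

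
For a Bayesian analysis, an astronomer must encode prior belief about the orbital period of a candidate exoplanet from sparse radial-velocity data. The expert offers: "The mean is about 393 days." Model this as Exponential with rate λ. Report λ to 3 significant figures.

Exponential mean = 1/λ, so λ = 1/393.0 = 0.00254.

λ ≈ 0.00254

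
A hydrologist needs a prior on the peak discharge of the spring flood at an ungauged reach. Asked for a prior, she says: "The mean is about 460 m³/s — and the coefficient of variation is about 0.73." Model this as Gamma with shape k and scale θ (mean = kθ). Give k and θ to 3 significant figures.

k ≈ 1.88, θ ≈ 245

For Gamma(k, scale θ): mean = kθ, variance = kθ², so CV = 1/√k.
CV = 0.73, hence k = 1/CV² = 1.88.
Then θ = mean/k = 460/1.88 = 245.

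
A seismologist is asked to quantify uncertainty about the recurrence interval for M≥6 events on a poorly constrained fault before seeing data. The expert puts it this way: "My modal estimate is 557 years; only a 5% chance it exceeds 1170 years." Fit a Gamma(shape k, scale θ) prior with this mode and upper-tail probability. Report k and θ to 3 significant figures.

Gamma(k,θ) with k>1 has mode (k−1)θ, so θ = 557/(k−1).
Need P(X < 1170) = 0.95 with θ tied to k this way. Start at k = 2, θ = 557: P(X<1170) ≈ 0.621.
Too low — raise k to concentrate. Iterating converges to k ≈ 6.01.
Then θ = 557/(6.01−1) ≈ 111.

k ≈ 6.01, θ ≈ 111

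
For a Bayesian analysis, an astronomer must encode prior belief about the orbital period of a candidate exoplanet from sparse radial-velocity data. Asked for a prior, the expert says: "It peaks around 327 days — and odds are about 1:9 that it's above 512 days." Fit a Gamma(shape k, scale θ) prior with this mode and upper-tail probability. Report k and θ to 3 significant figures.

Gamma(k,θ) with k>1 has mode (k−1)θ, so θ = 327/(k−1).
Need P(X < 512) = 0.9 with θ tied to k this way. Start at k = 2, θ = 327: P(X<512) ≈ 0.464.
Too low — raise k to concentrate. Iterating converges to k ≈ 10.3.
Then θ = 327/(10.3−1) ≈ 35.1.

k ≈ 10.3, θ ≈ 35.1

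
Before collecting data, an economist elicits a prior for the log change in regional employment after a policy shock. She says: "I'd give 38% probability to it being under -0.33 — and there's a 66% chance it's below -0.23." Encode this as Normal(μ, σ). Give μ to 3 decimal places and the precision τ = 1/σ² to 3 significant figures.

For Normal(μ,σ), the p-quantile is μ + z_p·σ. Here z_{0.38} = -0.3055, z_{0.66} = 0.4125.
So -0.33 = μ − 0.3055σ and -0.23 = μ + 0.4125σ.
Subtracting: σ = (-0.23 − -0.33)/(0.4125 − (-0.3055)) = 0.139.
Then μ = -0.33 − (-0.3055)·0.139 = -0.287.
Precision τ = 1/σ² = 1/0.1393² = 51.5.

μ = -0.287, τ = 51.5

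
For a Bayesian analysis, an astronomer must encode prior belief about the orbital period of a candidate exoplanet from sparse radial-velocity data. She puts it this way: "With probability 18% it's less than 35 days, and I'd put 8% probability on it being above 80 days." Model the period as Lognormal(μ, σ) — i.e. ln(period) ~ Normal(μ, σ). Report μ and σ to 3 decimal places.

μ ≈ 3.881, σ ≈ 0.356

If T ~ Lognormal(μ,σ) then ln T ~ Normal(μ,σ), so the p-quantile of ln T is μ + z_p·σ.
ln(35) = 3.555 and ln(80) = 4.382; z_{0.18} = -0.9154, z_{0.92} = 1.405.
σ = (4.382 − 3.555)/(1.405 − (-0.9154)) = 0.356.
μ = 3.555 − (-0.9154)·0.356 = 3.881.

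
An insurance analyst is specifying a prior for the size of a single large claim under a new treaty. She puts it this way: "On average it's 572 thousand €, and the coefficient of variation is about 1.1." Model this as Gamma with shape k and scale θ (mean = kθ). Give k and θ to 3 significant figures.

k ≈ 0.826, θ ≈ 692

For Gamma(k, scale θ): mean = kθ, variance = kθ², so CV = 1/√k.
CV = 1.1, hence k = 1/CV² = 0.826.
Then θ = mean/k = 572/0.826 = 692.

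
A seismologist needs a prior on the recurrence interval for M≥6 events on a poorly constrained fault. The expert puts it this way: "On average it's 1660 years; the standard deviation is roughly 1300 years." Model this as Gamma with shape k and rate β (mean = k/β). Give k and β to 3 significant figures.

k ≈ 1.63, β ≈ 0.000982

For Gamma(k, rate β): mean = k/β, variance = k/β², so CV = 1/√k.
CV = SD/mean = 1300/1660 = 0.7831, hence k = 1/CV² = 1.63.
Then β = k/mean = 1.63/1660 = 0.000982.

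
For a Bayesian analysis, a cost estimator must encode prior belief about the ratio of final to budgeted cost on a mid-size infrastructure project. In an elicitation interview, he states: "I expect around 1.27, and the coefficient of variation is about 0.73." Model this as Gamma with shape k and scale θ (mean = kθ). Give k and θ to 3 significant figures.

For Gamma(k, scale θ): mean = kθ, variance = kθ², so CV = 1/√k.
CV = 0.73, hence k = 1/CV² = 1.88.
Then θ = mean/k = 1.27/1.88 = 0.677.

k ≈ 1.88, θ ≈ 0.677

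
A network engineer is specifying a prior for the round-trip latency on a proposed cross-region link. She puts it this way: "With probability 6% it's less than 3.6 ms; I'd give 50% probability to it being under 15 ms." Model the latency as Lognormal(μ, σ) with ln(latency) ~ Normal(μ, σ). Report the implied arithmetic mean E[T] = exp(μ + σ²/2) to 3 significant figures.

E[T] ≈ 22.9 ms

If T ~ Lognormal(μ,σ) then ln T ~ Normal(μ,σ), so the p-quantile of ln T is μ + z_p·σ.
ln(3.6) = 1.281 and ln(15) = 2.708; z_{0.06} = -1.555, z_{0.5} = 0.
σ = (2.708 − 1.281)/(0 − (-1.555)) = 0.918.
μ = 1.281 − (-1.555)·0.918 = 2.708.
E[T] = exp(μ + σ²/2) = exp(2.708 + 0.4213) = 22.9 ms.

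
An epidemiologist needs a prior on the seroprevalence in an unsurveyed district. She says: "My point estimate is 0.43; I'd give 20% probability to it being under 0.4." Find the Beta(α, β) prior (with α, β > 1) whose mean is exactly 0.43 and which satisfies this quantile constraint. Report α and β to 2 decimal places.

With mean 0.43 fixed, write α = 0.43s, β = 0.57s where s = α+β.
Need P(θ < 0.4) = 0.2 under Beta(0.43s, 0.57s). Normal approximation: (q−m)/√(m(1−m)/s) ≈ z_{0.2} = -0.842, so s ≈ 0.43·0.57·(-0.842)²/(0.4−0.43)² = 192.9.
At s = 192.9: P(θ<0.4) ≈ 0.201. Adjusting to match 0.2 gives s ≈ 193.92.
So α = 0.43·193.92 ≈ 83.38, β = 0.57·193.92 ≈ 110.53.

α ≈ 83.38, β ≈ 110.53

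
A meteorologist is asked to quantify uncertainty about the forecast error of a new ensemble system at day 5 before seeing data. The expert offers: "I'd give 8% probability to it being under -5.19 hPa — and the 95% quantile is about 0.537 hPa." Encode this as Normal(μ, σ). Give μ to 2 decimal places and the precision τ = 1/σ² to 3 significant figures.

The p-quantile of Normal(μ,σ) is μ + z_p·σ, with z_{0.08} = -1.405 and z_{0.95} = 1.645.
Eliminate σ: μ = (z₂·x₁ − z₁·x₂)/(z₂ − z₁) = (1.645·-5.19 − (-1.405)·0.537)/3.05 = -2.55.
Then σ = (x₂ − x₁)/(z₂ − z₁) = (0.537 − -5.19)/3.05 = 1.88.
Precision τ = 1/σ² = 1/1.878² = 0.284.

μ = -2.55, τ = 0.284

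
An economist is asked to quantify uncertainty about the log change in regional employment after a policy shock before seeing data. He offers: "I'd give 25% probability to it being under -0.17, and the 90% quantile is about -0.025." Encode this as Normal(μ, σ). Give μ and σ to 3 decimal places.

For Normal(μ,σ), the p-quantile is μ + z_p·σ. Here z_{0.25} = -0.6745, z_{0.9} = 1.282.
So -0.17 = μ − 0.6745σ and -0.025 = μ + 1.282σ.
Subtracting: σ = (-0.025 − -0.17)/(1.282 − (-0.6745)) = 0.074.
Then μ = -0.17 − (-0.6745)·0.074 = -0.120.

μ = -0.120, σ = 0.074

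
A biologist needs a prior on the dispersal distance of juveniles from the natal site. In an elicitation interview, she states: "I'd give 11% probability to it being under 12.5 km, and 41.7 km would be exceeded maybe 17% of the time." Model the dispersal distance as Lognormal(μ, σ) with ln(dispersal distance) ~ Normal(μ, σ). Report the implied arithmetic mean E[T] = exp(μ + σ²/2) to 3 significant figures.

If T ~ Lognormal(μ,σ) then ln T ~ Normal(μ,σ), so the p-quantile of ln T is μ + z_p·σ.
ln(12.5) = 2.526 and ln(41.7) = 3.731; z_{0.11} = -1.227, z_{0.83} = 0.9542.
σ = (3.731 − 2.526)/(0.9542 − (-1.227)) = 0.552.
μ = 2.526 − (-1.227)·0.552 = 3.203.
E[T] = exp(μ + σ²/2) = exp(3.203 + 0.1526) = 28.7 km.

E[T] ≈ 28.7 km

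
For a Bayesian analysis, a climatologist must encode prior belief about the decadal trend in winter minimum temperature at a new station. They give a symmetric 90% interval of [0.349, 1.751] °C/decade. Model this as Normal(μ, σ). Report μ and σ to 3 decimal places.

μ = 1.050, σ = 0.426

A symmetric 90% interval runs μ ± z·σ with z = 1.645.
Half-width = 0.701, so σ = 0.701/1.645 = 0.426.
μ is the interval midpoint, 1.050.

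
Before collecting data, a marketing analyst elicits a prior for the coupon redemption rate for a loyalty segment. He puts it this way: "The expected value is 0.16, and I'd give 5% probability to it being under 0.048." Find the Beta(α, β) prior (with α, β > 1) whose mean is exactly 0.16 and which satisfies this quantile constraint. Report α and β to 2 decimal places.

α ≈ 3.02, β ≈ 15.86

With mean 0.16 fixed, write α = 0.16s, β = 0.84s where s = α+β.
Need P(θ < 0.048) = 0.05 under Beta(0.16s, 0.84s). Normal approximation: (q−m)/√(m(1−m)/s) ≈ z_{0.05} = -1.64, so s ≈ 0.16·0.84·(-1.64)²/(0.048−0.16)² = 29.0.
At s = 29.0: P(θ<0.048) ≈ 0.017. Adjusting to match 0.05 gives s ≈ 18.89.
So α = 0.16·18.89 ≈ 3.02, β = 0.84·18.89 ≈ 15.86.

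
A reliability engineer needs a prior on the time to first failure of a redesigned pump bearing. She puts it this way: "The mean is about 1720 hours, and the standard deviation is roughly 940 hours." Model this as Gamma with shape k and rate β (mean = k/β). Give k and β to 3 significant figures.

k ≈ 3.35, β ≈ 0.00195

For Gamma(k, rate β): mean = k/β, variance = k/β², so CV = 1/√k.
CV = SD/mean = 940/1720 = 0.5465, hence k = 1/CV² = 3.35.
Then β = k/mean = 3.35/1720 = 0.00195.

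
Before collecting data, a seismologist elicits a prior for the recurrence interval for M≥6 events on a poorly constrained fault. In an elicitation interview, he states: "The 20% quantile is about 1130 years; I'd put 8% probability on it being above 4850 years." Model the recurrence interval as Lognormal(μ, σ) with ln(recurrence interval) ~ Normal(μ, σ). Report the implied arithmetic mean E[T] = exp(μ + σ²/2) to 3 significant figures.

E[T] ≈ 2410 years

If T ~ Lognormal(μ,σ) then ln T ~ Normal(μ,σ), so the p-quantile of ln T is μ + z_p·σ.
ln(1130) = 7.03 and ln(4850) = 8.487; z_{0.2} = -0.8416, z_{0.92} = 1.405.
σ = (8.487 − 7.03)/(1.405 − (-0.8416)) = 0.648.
μ = 7.03 − (-0.8416)·0.648 = 7.576.
E[T] = exp(μ + σ²/2) = exp(7.576 + 0.2102) = 2410 years.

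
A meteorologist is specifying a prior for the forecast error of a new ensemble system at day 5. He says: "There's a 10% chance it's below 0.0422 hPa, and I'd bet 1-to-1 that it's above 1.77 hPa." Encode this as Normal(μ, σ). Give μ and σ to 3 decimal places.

The p-quantile of Normal(μ,σ) is μ + z_p·σ, with z_{0.1} = -1.282 and z_{0.5} = 0.
Eliminate σ: μ = (z₂·x₁ − z₁·x₂)/(z₂ − z₁) = (0·0.0422 − (-1.282)·1.77)/1.282 = 1.770.
Then σ = (x₂ − x₁)/(z₂ − z₁) = (1.77 − 0.0422)/1.282 = 1.348.

μ = 1.770, σ = 1.348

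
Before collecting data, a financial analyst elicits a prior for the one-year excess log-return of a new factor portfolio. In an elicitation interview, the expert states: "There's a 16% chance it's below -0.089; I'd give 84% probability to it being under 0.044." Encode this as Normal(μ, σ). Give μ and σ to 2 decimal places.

μ = -0.02, σ = 0.07

For Normal(μ,σ), the p-quantile is μ + z_p·σ. Here z_{0.16} = -0.9945, z_{0.84} = 0.9945.
So -0.089 = μ − 0.9945σ and 0.044 = μ + 0.9945σ.
Subtracting: σ = (0.044 − -0.089)/(0.9945 − (-0.9945)) = 0.07.
Then μ = -0.089 − (-0.9945)·0.07 = -0.02.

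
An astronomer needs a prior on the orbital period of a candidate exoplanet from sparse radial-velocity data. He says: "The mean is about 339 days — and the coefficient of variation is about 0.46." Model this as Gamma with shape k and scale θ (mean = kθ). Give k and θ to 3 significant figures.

k ≈ 4.73, θ ≈ 71.7

For Gamma(k, scale θ): mean = kθ, variance = kθ², so CV = 1/√k.
CV = 0.46, hence k = 1/CV² = 4.73.
Then θ = mean/k = 339/4.73 = 71.7.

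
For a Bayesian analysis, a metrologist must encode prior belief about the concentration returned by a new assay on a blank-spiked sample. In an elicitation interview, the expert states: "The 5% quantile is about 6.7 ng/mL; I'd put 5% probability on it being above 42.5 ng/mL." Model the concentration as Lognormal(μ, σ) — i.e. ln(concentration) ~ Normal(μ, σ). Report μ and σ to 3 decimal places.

If T ~ Lognormal(μ,σ) then ln T ~ Normal(μ,σ), so the p-quantile of ln T is μ + z_p·σ.
ln(6.7) = 1.902 and ln(42.5) = 3.75; z_{0.05} = -1.645, z_{0.95} = 1.645.
σ = (3.75 − 1.902)/(1.645 − (-1.645)) = 0.562.
μ = 1.902 − (-1.645)·0.562 = 2.826.

μ ≈ 2.826, σ ≈ 0.562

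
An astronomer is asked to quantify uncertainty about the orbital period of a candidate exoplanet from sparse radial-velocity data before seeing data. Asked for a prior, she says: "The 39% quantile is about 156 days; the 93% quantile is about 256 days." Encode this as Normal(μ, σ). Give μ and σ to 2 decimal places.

For Normal(μ,σ), the p-quantile is μ + z_p·σ. Here z_{0.39} = -0.2793, z_{0.93} = 1.476.
So 156 = μ − 0.2793σ and 256 = μ + 1.476σ.
Subtracting: σ = (256 − 156)/(1.476 − (-0.2793)) = 56.98.
Then μ = 156 − (-0.2793)·56.98 = 171.91.

μ = 171.91, σ = 56.98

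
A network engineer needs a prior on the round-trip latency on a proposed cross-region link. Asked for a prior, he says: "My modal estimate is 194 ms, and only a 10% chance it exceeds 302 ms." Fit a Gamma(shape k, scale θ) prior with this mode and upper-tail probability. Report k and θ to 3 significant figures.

Gamma(k,θ) with k>1 has mode (k−1)θ, so θ = 194/(k−1).
Need P(X < 302) = 0.9 with θ tied to k this way. Start at k = 2, θ = 194: P(X<302) ≈ 0.461.
Too low — raise k to concentrate. Iterating converges to k ≈ 10.6.
Then θ = 194/(10.6−1) ≈ 20.3.

k ≈ 10.6, θ ≈ 20.3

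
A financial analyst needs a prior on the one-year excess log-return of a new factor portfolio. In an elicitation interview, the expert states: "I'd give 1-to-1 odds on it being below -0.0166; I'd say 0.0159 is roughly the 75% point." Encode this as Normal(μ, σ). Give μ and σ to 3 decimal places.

μ = -0.017, σ = 0.048

The p-quantile of Normal(μ,σ) is μ + z_p·σ, with z_{0.5} = 0 and z_{0.75} = 0.6745.
Eliminate σ: μ = (z₂·x₁ − z₁·x₂)/(z₂ − z₁) = (0.6745·-0.0166 − (0)·0.0159)/0.6745 = -0.017.
Then σ = (x₂ − x₁)/(z₂ − z₁) = (0.0159 − -0.0166)/0.6745 = 0.048.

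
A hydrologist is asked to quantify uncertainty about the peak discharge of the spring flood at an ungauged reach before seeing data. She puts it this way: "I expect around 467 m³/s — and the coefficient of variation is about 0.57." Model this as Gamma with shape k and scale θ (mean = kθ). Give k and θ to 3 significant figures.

k ≈ 3.08, θ ≈ 152

For Gamma(k, scale θ): mean = kθ, variance = kθ², so CV = 1/√k.
CV = 0.57, hence k = 1/CV² = 3.08.
Then θ = mean/k = 467/3.08 = 152.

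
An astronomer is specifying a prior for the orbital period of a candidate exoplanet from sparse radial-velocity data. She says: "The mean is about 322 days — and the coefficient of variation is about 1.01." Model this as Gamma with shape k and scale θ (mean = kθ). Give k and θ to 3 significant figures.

For Gamma(k, scale θ): mean = kθ, variance = kθ², so CV = 1/√k.
CV = 1.01, hence k = 1/CV² = 0.98.
Then θ = mean/k = 322/0.98 = 328.

k ≈ 0.98, θ ≈ 328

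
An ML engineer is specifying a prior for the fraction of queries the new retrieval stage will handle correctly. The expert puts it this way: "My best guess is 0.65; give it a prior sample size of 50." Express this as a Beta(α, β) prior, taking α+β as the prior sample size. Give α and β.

α = 32.5, β = 17.5

Under the effective-sample-size interpretation, Beta(α, β) has prior mean α/(α+β) and prior sample size α+β.
So α+β = 50 and α/(α+β) = 0.65, giving α = 0.65·50 = 32.5 and β = 50 − 32.5 = 17.5.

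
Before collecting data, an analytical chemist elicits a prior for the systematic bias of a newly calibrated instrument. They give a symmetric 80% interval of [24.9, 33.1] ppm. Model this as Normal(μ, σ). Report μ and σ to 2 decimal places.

A symmetric 80% interval runs μ ± z·σ with z = 1.282.
Half-width = 4.1, so σ = 4.1/1.282 = 3.20.
μ is the interval midpoint, 29.00.

μ = 29.00, σ = 3.20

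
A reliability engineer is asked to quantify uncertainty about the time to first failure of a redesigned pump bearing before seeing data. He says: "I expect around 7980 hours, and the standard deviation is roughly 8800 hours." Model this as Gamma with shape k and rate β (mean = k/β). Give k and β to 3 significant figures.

k ≈ 0.822, β ≈ 0.000103

For Gamma(k, rate β): mean = k/β, variance = k/β², so CV = 1/√k.
CV = SD/mean = 8800/7980 = 1.103, hence k = 1/CV² = 0.822.
Then β = k/mean = 0.822/7980 = 0.000103.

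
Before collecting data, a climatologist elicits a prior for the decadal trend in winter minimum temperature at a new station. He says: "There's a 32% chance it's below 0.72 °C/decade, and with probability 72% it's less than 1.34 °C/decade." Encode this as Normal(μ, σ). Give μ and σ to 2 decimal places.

The p-quantile of Normal(μ,σ) is μ + z_p·σ, with z_{0.32} = -0.4677 and z_{0.72} = 0.5828.
Eliminate σ: μ = (z₂·x₁ − z₁·x₂)/(z₂ − z₁) = (0.5828·0.72 − (-0.4677)·1.34)/1.051 = 1.00.
Then σ = (x₂ − x₁)/(z₂ − z₁) = (1.34 − 0.72)/1.051 = 0.59.

μ = 1.00, σ = 0.59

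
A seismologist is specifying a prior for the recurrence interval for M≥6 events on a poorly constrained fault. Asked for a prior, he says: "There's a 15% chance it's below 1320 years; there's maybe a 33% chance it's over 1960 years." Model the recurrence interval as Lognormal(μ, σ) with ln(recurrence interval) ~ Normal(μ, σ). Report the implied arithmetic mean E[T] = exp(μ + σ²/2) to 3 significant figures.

If T ~ Lognormal(μ,σ) then ln T ~ Normal(μ,σ), so the p-quantile of ln T is μ + z_p·σ.
ln(1320) = 7.185 and ln(1960) = 7.581; z_{0.15} = -1.036, z_{0.67} = 0.4399.
σ = (7.581 − 7.185)/(0.4399 − (-1.036)) = 0.268.
μ = 7.185 − (-1.036)·0.268 = 7.463.
E[T] = exp(μ + σ²/2) = exp(7.463 + 0.0358) = 1810 years.

E[T] ≈ 1810 years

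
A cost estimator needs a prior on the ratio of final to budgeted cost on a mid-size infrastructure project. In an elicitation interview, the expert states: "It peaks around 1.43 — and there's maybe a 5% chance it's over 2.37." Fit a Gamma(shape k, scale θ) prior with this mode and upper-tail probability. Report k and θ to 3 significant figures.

k ≈ 11.9, θ ≈ 0.131

Gamma(k,θ) with k>1 has mode (k−1)θ, so θ = 1.43/(k−1).
Need P(X < 2.37) = 0.95 with θ tied to k this way. Start at k = 2, θ = 1.43: P(X<2.37) ≈ 0.493.
Too low — raise k to concentrate. Iterating converges to k ≈ 11.9.
Then θ = 1.43/(11.9−1) ≈ 0.131.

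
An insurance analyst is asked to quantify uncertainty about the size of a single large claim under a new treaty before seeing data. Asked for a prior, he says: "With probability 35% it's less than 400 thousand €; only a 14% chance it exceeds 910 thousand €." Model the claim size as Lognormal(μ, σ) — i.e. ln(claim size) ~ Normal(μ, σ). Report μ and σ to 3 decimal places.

μ ≈ 6.208, σ ≈ 0.561

If T ~ Lognormal(μ,σ) then ln T ~ Normal(μ,σ), so the p-quantile of ln T is μ + z_p·σ.
ln(400) = 5.991 and ln(910) = 6.813; z_{0.35} = -0.3853, z_{0.86} = 1.08.
σ = (6.813 − 5.991)/(1.08 − (-0.3853)) = 0.561.
μ = 5.991 − (-0.3853)·0.561 = 6.208.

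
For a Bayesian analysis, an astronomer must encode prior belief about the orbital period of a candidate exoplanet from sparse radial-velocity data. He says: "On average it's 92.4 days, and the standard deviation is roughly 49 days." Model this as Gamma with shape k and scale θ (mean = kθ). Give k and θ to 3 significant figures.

For Gamma(k, scale θ): mean = kθ, variance = kθ², so CV = 1/√k.
CV = SD/mean = 49/92.4 = 0.5303, hence k = 1/CV² = 3.56.
Then θ = mean/k = 92.4/3.56 = 26.

k ≈ 3.56, θ ≈ 26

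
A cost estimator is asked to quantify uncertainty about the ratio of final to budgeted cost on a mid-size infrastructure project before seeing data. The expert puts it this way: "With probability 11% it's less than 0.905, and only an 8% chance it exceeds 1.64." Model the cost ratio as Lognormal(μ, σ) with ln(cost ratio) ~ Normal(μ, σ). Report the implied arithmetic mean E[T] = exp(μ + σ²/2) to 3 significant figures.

E[T] ≈ 1.22

If T ~ Lognormal(μ,σ) then ln T ~ Normal(μ,σ), so the p-quantile of ln T is μ + z_p·σ.
ln(0.905) = -0.09982 and ln(1.64) = 0.4947; z_{0.11} = -1.227, z_{0.92} = 1.405.
σ = (0.4947 − -0.09982)/(1.405 − (-1.227)) = 0.226.
μ = -0.09982 − (-1.227)·0.226 = 0.177.
E[T] = exp(μ + σ²/2) = exp(0.177 + 0.0255) = 1.22.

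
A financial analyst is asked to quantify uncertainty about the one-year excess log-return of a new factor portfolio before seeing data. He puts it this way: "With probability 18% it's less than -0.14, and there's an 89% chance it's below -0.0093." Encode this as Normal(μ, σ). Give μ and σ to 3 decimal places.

For Normal(μ,σ), the p-quantile is μ + z_p·σ. Here z_{0.18} = -0.9154, z_{0.89} = 1.227.
So -0.14 = μ − 0.9154σ and -0.0093 = μ + 1.227σ.
Subtracting: σ = (-0.0093 − -0.14)/(1.227 − (-0.9154)) = 0.061.
Then μ = -0.14 − (-0.9154)·0.061 = -0.084.

μ = -0.084, σ = 0.061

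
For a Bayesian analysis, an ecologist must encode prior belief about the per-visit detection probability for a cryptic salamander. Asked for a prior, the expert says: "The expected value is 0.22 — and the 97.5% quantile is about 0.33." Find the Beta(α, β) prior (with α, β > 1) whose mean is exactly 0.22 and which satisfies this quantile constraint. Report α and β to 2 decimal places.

With mean 0.22 fixed, write α = 0.22s, β = 0.78s where s = α+β.
Need P(θ < 0.33) = 0.975 under Beta(0.22s, 0.78s). Normal approximation: (q−m)/√(m(1−m)/s) ≈ z_{0.975} = 1.96, so s ≈ 0.22·0.78·(1.96)²/(0.33−0.22)² = 54.5.
At s = 54.5: P(θ<0.33) ≈ 0.967. Adjusting to match 0.975 gives s ≈ 62.23.
So α = 0.22·62.23 ≈ 13.69, β = 0.78·62.23 ≈ 48.54.

α ≈ 13.69, β ≈ 48.54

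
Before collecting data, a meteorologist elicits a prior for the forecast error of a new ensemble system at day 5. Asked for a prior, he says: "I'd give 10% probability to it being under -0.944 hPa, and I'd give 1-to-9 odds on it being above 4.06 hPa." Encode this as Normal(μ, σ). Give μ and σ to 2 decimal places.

μ = 1.56, σ = 1.95

For Normal(μ,σ), the p-quantile is μ + z_p·σ. Here z_{0.1} = -1.282, z_{0.9} = 1.282.
So -0.944 = μ − 1.282σ and 4.06 = μ + 1.282σ.
Subtracting: σ = (4.06 − -0.944)/(1.282 − (-1.282)) = 1.95.
Then μ = -0.944 − (-1.282)·1.95 = 1.56.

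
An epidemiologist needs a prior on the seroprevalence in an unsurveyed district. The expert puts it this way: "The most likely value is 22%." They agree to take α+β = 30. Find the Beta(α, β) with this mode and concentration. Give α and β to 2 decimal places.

For α,β > 1 the Beta mode is (α−1)/(α+β−2). With α+β = 30, the mode is (α−1)/28.
Set (α−1)/28 = 0.22 → α = 1 + 0.22·28 = 7.16.
β = 30 − α = 22.84.

α = 7.16, β = 22.84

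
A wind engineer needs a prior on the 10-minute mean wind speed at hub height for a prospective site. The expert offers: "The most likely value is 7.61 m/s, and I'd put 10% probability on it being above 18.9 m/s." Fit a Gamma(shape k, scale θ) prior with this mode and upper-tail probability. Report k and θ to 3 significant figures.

Gamma(k,θ) with k>1 has mode (k−1)θ, so θ = 7.61/(k−1).
Need P(X < 18.9) = 0.9 with θ tied to k this way. Start at k = 2, θ = 7.61: P(X<18.9) ≈ 0.709.
Too low — raise k to concentrate. Iterating converges to k ≈ 3.32.
Then θ = 7.61/(3.32−1) ≈ 3.28.

k ≈ 3.32, θ ≈ 3.28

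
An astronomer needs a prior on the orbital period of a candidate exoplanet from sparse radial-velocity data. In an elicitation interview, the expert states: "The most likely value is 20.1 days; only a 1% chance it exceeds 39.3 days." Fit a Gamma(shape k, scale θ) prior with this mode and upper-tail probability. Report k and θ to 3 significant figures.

k ≈ 12, θ ≈ 1.83

Gamma(k,θ) with k>1 has mode (k−1)θ, so θ = 20.1/(k−1).
Need P(X < 39.3) = 0.99 with θ tied to k this way. Start at k = 2, θ = 20.1: P(X<39.3) ≈ 0.582.
Too low — raise k to concentrate. Iterating converges to k ≈ 12.
Then θ = 20.1/(12−1) ≈ 1.83.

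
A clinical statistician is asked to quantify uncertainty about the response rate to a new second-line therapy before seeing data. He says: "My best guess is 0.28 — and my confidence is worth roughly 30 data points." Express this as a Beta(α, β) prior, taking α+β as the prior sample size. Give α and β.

α = 8.4, β = 21.6

Under the effective-sample-size interpretation, Beta(α, β) has prior mean α/(α+β) and prior sample size α+β.
So α+β = 30 and α/(α+β) = 0.28, giving α = 0.28·30 = 8.4 and β = 30 − 8.4 = 21.6.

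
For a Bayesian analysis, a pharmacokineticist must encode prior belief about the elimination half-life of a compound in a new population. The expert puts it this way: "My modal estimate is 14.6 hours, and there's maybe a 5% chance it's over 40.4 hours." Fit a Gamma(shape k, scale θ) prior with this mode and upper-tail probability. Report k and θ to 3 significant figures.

k ≈ 3.59, θ ≈ 5.64

Gamma(k,θ) with k>1 has mode (k−1)θ, so θ = 14.6/(k−1).
Need P(X < 40.4) = 0.95 with θ tied to k this way. Start at k = 2, θ = 14.6: P(X<40.4) ≈ 0.763.
Too low — raise k to concentrate. Iterating converges to k ≈ 3.59.
Then θ = 14.6/(3.59−1) ≈ 5.64.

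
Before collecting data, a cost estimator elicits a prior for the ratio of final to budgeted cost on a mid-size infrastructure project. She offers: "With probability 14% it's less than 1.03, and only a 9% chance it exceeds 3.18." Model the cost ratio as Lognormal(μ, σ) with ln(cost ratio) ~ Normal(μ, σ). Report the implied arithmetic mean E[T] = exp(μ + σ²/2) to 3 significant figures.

E[T] ≈ 1.9

If T ~ Lognormal(μ,σ) then ln T ~ Normal(μ,σ), so the p-quantile of ln T is μ + z_p·σ.
ln(1.03) = 0.02956 and ln(3.18) = 1.157; z_{0.14} = -1.08, z_{0.91} = 1.341.
σ = (1.157 − 0.02956)/(1.341 − (-1.08)) = 0.466.
μ = 0.02956 − (-1.08)·0.466 = 0.533.
E[T] = exp(μ + σ²/2) = exp(0.533 + 0.1084) = 1.9.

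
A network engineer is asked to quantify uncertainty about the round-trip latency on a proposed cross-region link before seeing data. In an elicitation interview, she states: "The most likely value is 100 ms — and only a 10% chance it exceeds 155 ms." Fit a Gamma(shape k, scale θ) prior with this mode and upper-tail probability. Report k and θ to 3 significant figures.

Gamma(k,θ) with k>1 has mode (k−1)θ, so θ = 100/(k−1).
Need P(X < 155) = 0.9 with θ tied to k this way. Start at k = 2, θ = 100: P(X<155) ≈ 0.459.
Too low — raise k to concentrate. Iterating converges to k ≈ 10.7.
Then θ = 100/(10.7−1) ≈ 10.3.

k ≈ 10.7, θ ≈ 10.3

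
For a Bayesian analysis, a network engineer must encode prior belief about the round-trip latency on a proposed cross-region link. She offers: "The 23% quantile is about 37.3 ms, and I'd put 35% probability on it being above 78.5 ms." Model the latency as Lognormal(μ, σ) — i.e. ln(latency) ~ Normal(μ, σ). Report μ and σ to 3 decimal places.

μ ≈ 4.108, σ ≈ 0.662

If T ~ Lognormal(μ,σ) then ln T ~ Normal(μ,σ), so the p-quantile of ln T is μ + z_p·σ.
ln(37.3) = 3.619 and ln(78.5) = 4.363; z_{0.23} = -0.7388, z_{0.65} = 0.3853.
σ = (4.363 − 3.619)/(0.3853 − (-0.7388)) = 0.662.
μ = 3.619 − (-0.7388)·0.662 = 4.108.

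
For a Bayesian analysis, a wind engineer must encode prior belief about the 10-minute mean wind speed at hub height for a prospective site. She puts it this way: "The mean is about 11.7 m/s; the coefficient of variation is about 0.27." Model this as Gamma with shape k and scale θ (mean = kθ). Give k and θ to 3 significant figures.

k ≈ 13.7, θ ≈ 0.853

For Gamma(k, scale θ): mean = kθ, variance = kθ², so CV = 1/√k.
CV = 0.27, hence k = 1/CV² = 13.7.
Then θ = mean/k = 11.7/13.7 = 0.853.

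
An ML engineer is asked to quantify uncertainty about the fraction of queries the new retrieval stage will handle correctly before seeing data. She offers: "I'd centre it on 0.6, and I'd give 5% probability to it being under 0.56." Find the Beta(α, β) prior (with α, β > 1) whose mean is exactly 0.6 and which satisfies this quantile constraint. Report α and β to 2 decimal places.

With mean 0.6 fixed, write α = 0.6s, β = 0.4s where s = α+β.
Need P(θ < 0.56) = 0.05 under Beta(0.6s, 0.4s). Normal approximation: (q−m)/√(m(1−m)/s) ≈ z_{0.05} = -1.64, so s ≈ 0.6·0.4·(-1.64)²/(0.56−0.6)² = 405.8.
At s = 405.8: P(θ<0.56) ≈ 0.051. Adjusting to match 0.05 gives s ≈ 410.62.
So α = 0.6·410.62 ≈ 246.37, β = 0.4·410.62 ≈ 164.25.

α ≈ 246.37, β ≈ 164.25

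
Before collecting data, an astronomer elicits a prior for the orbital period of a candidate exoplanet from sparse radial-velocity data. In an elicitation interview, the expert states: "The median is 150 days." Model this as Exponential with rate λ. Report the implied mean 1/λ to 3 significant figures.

mean ≈ 216 days

Exponential median = ln 2 / λ, so λ = ln 2 / 150.0 = 0.00462.
Mean = 1/λ = 216 days.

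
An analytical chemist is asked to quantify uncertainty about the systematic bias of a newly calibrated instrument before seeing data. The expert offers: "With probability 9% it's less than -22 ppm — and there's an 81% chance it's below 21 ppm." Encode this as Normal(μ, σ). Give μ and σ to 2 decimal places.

For Normal(μ,σ), the p-quantile is μ + z_p·σ. Here z_{0.09} = -1.341, z_{0.81} = 0.8779.
So -22 = μ − 1.341σ and 21 = μ + 0.8779σ.
Subtracting: σ = (21 − -22)/(0.8779 − (-1.341)) = 19.38.
Then μ = -22 − (-1.341)·19.38 = 3.99.

μ = 3.99, σ = 19.38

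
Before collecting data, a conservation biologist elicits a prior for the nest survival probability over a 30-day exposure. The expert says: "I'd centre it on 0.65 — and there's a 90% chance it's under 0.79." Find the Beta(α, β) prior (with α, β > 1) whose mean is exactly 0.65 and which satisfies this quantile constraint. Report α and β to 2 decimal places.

α ≈ 11.41, β ≈ 6.15

With mean 0.65 fixed, write α = 0.65s, β = 0.35s where s = α+β.
Need P(θ < 0.79) = 0.9 under Beta(0.65s, 0.35s). Normal approximation: (q−m)/√(m(1−m)/s) ≈ z_{0.9} = 1.28, so s ≈ 0.65·0.35·(1.28)²/(0.79−0.65)² = 19.1.
At s = 19.1: P(θ<0.79) ≈ 0.910. Adjusting to match 0.9 gives s ≈ 17.56.
So α = 0.65·17.56 ≈ 11.41, β = 0.35·17.56 ≈ 6.15.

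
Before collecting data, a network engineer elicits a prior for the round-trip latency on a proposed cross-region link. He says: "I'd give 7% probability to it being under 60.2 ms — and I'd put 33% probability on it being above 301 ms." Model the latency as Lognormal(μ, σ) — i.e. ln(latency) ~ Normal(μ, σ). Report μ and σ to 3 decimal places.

If T ~ Lognormal(μ,σ) then ln T ~ Normal(μ,σ), so the p-quantile of ln T is μ + z_p·σ.
ln(60.2) = 4.098 and ln(301) = 5.707; z_{0.07} = -1.476, z_{0.67} = 0.4399.
σ = (5.707 − 4.098)/(0.4399 − (-1.476)) = 0.840.
μ = 4.098 − (-1.476)·0.840 = 5.338.

μ ≈ 5.338, σ ≈ 0.840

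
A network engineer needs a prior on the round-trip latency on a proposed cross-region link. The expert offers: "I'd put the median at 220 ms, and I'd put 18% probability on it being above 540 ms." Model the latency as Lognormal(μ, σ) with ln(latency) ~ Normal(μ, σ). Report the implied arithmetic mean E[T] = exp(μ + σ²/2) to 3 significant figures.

E[T] ≈ 356 ms

If T ~ Lognormal(μ,σ) then ln T ~ Normal(μ,σ), so the p-quantile of ln T is μ + z_p·σ.
ln(220) = 5.394 and ln(540) = 6.292; z_{0.5} = 0, z_{0.82} = 0.9154.
σ = (6.292 − 5.394)/(0.9154 − (0)) = 0.981.
μ = 5.394 − (0)·0.981 = 5.394.
E[T] = exp(μ + σ²/2) = exp(5.394 + 0.4811) = 356 ms.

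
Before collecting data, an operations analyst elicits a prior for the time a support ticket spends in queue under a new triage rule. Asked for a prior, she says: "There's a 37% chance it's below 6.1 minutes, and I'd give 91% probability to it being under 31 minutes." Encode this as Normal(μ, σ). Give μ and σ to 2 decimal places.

μ = 11.04, σ = 14.89

For Normal(μ,σ), the p-quantile is μ + z_p·σ. Here z_{0.37} = -0.3319, z_{0.91} = 1.341.
So 6.1 = μ − 0.3319σ and 31 = μ + 1.341σ.
Subtracting: σ = (31 − 6.1)/(1.341 − (-0.3319)) = 14.89.
Then μ = 6.1 − (-0.3319)·14.89 = 11.04.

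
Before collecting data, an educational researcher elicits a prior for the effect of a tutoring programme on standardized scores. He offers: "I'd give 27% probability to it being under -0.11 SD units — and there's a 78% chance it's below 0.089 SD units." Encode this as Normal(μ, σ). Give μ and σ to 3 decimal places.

The p-quantile of Normal(μ,σ) is μ + z_p·σ, with z_{0.27} = -0.6128 and z_{0.78} = 0.7722.
Eliminate σ: μ = (z₂·x₁ − z₁·x₂)/(z₂ − z₁) = (0.7722·-0.11 − (-0.6128)·0.089)/1.385 = -0.022.
Then σ = (x₂ − x₁)/(z₂ − z₁) = (0.089 − -0.11)/1.385 = 0.144.

μ = -0.022, σ = 0.144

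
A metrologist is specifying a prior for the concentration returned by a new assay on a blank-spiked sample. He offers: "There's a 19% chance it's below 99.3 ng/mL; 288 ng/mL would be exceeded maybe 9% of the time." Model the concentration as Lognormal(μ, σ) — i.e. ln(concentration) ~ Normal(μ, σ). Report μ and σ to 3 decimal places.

If T ~ Lognormal(μ,σ) then ln T ~ Normal(μ,σ), so the p-quantile of ln T is μ + z_p·σ.
ln(99.3) = 4.598 and ln(288) = 5.663; z_{0.19} = -0.8779, z_{0.91} = 1.341.
σ = (5.663 − 4.598)/(1.341 − (-0.8779)) = 0.480.
μ = 4.598 − (-0.8779)·0.480 = 5.019.

μ ≈ 5.019, σ ≈ 0.480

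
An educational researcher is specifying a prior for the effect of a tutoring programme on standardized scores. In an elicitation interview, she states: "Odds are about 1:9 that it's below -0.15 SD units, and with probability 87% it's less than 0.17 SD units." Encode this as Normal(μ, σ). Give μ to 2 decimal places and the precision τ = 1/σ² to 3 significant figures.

The p-quantile of Normal(μ,σ) is μ + z_p·σ, with z_{0.1} = -1.282 and z_{0.87} = 1.126.
Eliminate σ: μ = (z₂·x₁ − z₁·x₂)/(z₂ − z₁) = (1.126·-0.15 − (-1.282)·0.17)/2.408 = 0.02.
Then σ = (x₂ − x₁)/(z₂ − z₁) = (0.17 − -0.15)/2.408 = 0.13.
Precision τ = 1/σ² = 1/0.1329² = 56.6.

μ = 0.02, τ = 56.6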